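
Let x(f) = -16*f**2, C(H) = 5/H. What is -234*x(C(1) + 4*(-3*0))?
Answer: 93600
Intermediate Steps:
-234*x(C(1) + 4*(-3*0)) = -(-3744)*(5/1 + 4*(-3*0))**2 = -(-3744)*(5*1 + 4*0)**2 = -(-3744)*(5 + 0)**2 = -(-3744)*5**2 = -(-3744)*25 = -234*(-400) = 93600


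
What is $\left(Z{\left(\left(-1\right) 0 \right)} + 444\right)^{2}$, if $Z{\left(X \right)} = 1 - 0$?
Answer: $198025$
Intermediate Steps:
$Z{\left(X \right)} = 1$ ($Z{\left(X \right)} = 1 + 0 = 1$)
$\left(Z{\left(\left(-1\right) 0 \right)} + 444\right)^{2} = \left(1 + 444\right)^{2} = 445^{2} = 198025$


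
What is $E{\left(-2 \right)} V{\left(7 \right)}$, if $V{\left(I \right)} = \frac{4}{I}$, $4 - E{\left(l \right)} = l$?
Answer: $\frac{24}{7} \approx 3.4286$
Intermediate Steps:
$E{\left(l \right)} = 4 - l$
$E{\left(-2 \right)} V{\left(7 \right)} = \left(4 - -2\right) \frac{4}{7} = \left(4 + 2\right) 4 \cdot \frac{1}{7} = 6 \cdot \frac{4}{7} = \frac{24}{7}$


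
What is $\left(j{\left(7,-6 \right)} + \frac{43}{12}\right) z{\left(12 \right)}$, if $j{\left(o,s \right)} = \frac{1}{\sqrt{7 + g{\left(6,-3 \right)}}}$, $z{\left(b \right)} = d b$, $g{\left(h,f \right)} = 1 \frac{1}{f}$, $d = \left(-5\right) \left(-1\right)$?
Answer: $215 + 6 \sqrt{15} \approx 238.24$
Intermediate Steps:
$d = 5$
$g{\left(h,f \right)} = \frac{1}{f}$
$z{\left(b \right)} = 5 b$
$j{\left(o,s \right)} = \frac{\sqrt{15}}{10}$ ($j{\left(o,s \right)} = \frac{1}{\sqrt{7 + \frac{1}{-3}}} = \frac{1}{\sqrt{7 - \frac{1}{3}}} = \frac{1}{\sqrt{\frac{20}{3}}} = \frac{1}{\frac{2}{3} \sqrt{15}} = \frac{\sqrt{15}}{10}$)
$\left(j{\left(7,-6 \right)} + \frac{43}{12}\right) z{\left(12 \right)} = \left(\frac{\sqrt{15}}{10} + \frac{43}{12}\right) 5 \cdot 12 = \left(\frac{\sqrt{15}}{10} + 43 \cdot \frac{1}{12}\right) 60 = \left(\frac{\sqrt{15}}{10} + \frac{43}{12}\right) 60 = \left(\frac{43}{12} + \frac{\sqrt{15}}{10}\right) 60 = 215 + 6 \sqrt{15}$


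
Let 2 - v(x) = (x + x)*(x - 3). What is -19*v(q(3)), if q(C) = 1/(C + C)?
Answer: -1007/18 ≈ -55.944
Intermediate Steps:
q(C) = 1/(2*C)
v(x) = 2 - 2*x*(-3 + x) (v(x) = 2 - (x + x)*(x - 3) = 2 - 2*x*(-3 + x))
-19*v(q(3)) = -19*(2 - 2*((1/2)/3)**2 + 6*((1/2)/3)) = -19*(2 - 2*((1/2)*(1/3))**2 + 6*((1/2)*(1/3))) = -19*(2 - 2*(1/6)**2 + 6*(1/6)) = -19*(2 - 2*1/36 + 1) = -19*(2 - 1/18 + 1) = -19*53/18 = -1007/18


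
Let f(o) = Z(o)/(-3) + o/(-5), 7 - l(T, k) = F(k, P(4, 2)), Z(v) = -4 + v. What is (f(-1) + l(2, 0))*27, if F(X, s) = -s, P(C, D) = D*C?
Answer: 2277/5 ≈ 455.40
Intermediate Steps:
P(C, D) = C*D
l(T, k) = 15 (l(T, k) = 7 - (-1)*4*2 = 7 - (-1)*8 = 7 - 1*(-8) = 7 + 8 = 15)
f(o) = 4/3 - 8*o/15 (f(o) = (-4 + o)/(-3) + o/(-5) = (-4 + o)*(-1/3) + o*(-1/5) = (4/3 - o/3) - o/5 = 4/3 - 8*o/15)
(f(-1) + l(2, 0))*27 = ((4/3 - 8/15*(-1)) + 15)*27 = ((4/3 + 8/15) + 15)*27 = (28/15 + 15)*27 = (253/15)*27 = 2277/5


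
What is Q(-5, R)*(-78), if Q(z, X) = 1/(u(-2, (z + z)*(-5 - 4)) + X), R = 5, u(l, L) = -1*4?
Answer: -78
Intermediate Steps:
u(l, L) = -4
Q(z, X) = 1/(-4 + X)
Q(-5, R)*(-78) = -78/(-4 + 5) = -78/1 = 1*(-78) = -78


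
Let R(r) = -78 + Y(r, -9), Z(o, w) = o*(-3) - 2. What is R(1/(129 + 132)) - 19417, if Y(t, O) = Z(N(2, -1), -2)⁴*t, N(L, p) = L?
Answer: -5084099/261 ≈ -19479.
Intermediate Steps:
Z(o, w) = -2 - 3*o (Z(o, w) = -3*o - 2 = -2 - 3*o)
Y(t, O) = 4096*t (Y(t, O) = (-2 - 3*2)⁴*t = (-2 - 6)⁴*t = (-8)⁴*t = 4096*t)
R(r) = -78 + 4096*r
R(1/(129 + 132)) - 19417 = (-78 + 4096/(129 + 132)) - 19417 = (-78 + 4096/261) - 19417 = -16262/261 - 19417 = -5084099/261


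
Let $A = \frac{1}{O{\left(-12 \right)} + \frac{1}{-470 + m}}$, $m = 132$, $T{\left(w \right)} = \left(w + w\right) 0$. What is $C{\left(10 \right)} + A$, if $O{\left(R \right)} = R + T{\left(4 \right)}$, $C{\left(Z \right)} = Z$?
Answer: $\frac{40232}{4057} \approx 9.9167$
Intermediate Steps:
$T{\left(w \right)} = 0$ ($T{\left(w \right)} = 2 w 0 = 0$)
$O{\left(R \right)} = R$ ($O{\left(R \right)} = R + 0 = R$)
$A = - \frac{338}{4057}$ ($A = \frac{1}{-12 + \frac{1}{-470 + 132}} = \frac{1}{-12 + \frac{1}{-338}} = \frac{1}{-12 - \frac{1}{338}} = \frac{1}{- \frac{4057}{338}} = - \frac{338}{4057} \approx -0.083313$)
$C{\left(10 \right)} + A = 10 - \frac{338}{4057} = \frac{40232}{4057}$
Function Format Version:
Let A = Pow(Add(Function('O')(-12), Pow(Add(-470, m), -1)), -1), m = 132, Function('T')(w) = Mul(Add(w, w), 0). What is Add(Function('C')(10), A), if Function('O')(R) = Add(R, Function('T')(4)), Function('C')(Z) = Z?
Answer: Rational(40232, 4057) ≈ 9.9167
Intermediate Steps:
Function('T')(w) = 0 (Function('T')(w) = Mul(Mul(2, w), 0) = 0)
Function('O')(R) = R (Function('O')(R) = Add(R, 0) = R)
A = Rational(-338, 4057) (A = Pow(Add(-12, Pow(Add(-470, 132), -1)), -1) = Pow(Add(-12, Pow(-338, -1)), -1) = Pow(Add(-12, Rational(-1, 338)), -1) = Pow(Rational(-4057, 338), -1) = Rational(-338, 4057) ≈ -0.083313)
Add(Function('C')(10), A) = Add(10, Rational(-338, 4057)) = Rational(40232, 4057)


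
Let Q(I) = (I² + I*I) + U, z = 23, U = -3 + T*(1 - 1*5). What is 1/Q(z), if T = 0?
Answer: 1/1055 ≈ 0.00094787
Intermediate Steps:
U = -3 (U = -3 + 0*(1 - 1*5) = -3 + 0*(1 - 5) = -3 + 0*(-4) = -3 + 0 = -3)
Q(I) = -3 + 2*I² (Q(I) = (I² + I*I) - 3 = (I² + I²) - 3 = 2*I² - 3 = -3 + 2*I²)
1/Q(z) = 1/(-3 + 2*23²) = 1/(-3 + 2*529) = 1/(-3 + 1058) = 1/1055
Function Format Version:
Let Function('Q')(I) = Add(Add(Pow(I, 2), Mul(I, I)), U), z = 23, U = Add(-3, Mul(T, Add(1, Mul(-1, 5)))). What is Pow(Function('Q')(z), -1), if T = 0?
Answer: Rational(1, 1055) ≈ 0.00094787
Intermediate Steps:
U = -3 (U = Add(-3, Mul(0, Add(1, Mul(-1, 5)))) = Add(-3, Mul(0, Add(1, -5))) = Add(-3, Mul(0, -4)) = Add(-3, 0) = -3)
Function('Q')(I) = Add(-3, Mul(2, Pow(I, 2))) (Function('Q')(I) = Add(Add(Pow(I, 2), Mul(I, I)), -3) = Add(Add(Pow(I, 2), Pow(I, 2)), -3) = Add(Mul(2, Pow(I, 2)), -3) = Add(-3, Mul(2, Pow(I, 2))))
Pow(Function('Q')(z), -1) = Pow(Add(-3, Mul(2, Pow(23, 2))), -1) = Pow(Add(-3, Mul(2, 529)), -1) = Pow(Add(-3, 1058), -1) = Pow(1055, -1) = Rational(1, 1055)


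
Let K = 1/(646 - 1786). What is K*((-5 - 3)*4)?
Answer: 8/285 ≈ 0.028070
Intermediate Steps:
K = -1/1140 (K = 1/(-1140) = -1/1140 ≈ -0.00087719)
K*((-5 - 3)*4) = -(-5 - 3)*4/1140 = -(-2)*4/285 = -1/1140*(-32) = 8/285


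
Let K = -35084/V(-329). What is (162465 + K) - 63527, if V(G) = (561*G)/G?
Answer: 55469134/561 ≈ 98876.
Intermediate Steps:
V(G) = 561
K = -35084/561 ≈ -62.538
(162465 + K) - 63527 = (162465 - 35084/561) - 63527 = 91107781/561 - 63527 = 55469134/561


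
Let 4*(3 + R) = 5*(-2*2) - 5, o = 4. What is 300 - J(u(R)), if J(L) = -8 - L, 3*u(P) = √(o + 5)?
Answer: 309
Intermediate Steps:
R = -37/4 (R = -3 + (5*(-2*2) - 5)/4 = -3 + (5*(-4) - 5)/4 = -3 + (-20 - 5)/4 = -3 + (¼)*(-25) = -3 - 25/4 = -37/4 ≈ -9.2500)
u(P) = 1 (u(P) = √(4 + 5)/3 = √9/3 = (⅓)*3 = 1)
300 - J(u(R)) = 300 - (-8 - 1*1) = 300 - (-8 - 1) = 300 - 1*(-9) = 300 + 9 = 309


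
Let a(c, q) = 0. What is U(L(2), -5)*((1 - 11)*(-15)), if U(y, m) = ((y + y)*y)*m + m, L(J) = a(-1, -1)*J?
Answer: -750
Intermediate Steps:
L(J) = 0 (L(J) = 0*J = 0)
U(y, m) = m + 2*m*y² (U(y, m) = ((2*y)*y)*m + m = (2*y²)*m + m = 2*m*y² + m = m + 2*m*y²)
U(L(2), -5)*((1 - 11)*(-15)) = (-5*(1 + 2*0²))*((1 - 11)*(-15)) = (-5*(1 + 2*0))*(-10*(-15)) = -5*(1 + 0)*150 = -5*1*150 = -5*150 = -750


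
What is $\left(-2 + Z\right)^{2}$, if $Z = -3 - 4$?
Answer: $81$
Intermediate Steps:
$Z = -7$
$\left(-2 + Z\right)^{2} = \left(-2 - 7\right)^{2} = \left(-9\right)^{2} = 81$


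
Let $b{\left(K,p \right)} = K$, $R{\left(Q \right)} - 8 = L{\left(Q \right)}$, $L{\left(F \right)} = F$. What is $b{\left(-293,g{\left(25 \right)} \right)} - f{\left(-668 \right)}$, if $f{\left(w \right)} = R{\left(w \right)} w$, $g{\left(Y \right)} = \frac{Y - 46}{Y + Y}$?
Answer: $-441173$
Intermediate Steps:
$R{\left(Q \right)} = 8 + Q$
$g{\left(Y \right)} = \frac{-46 + Y}{2 Y}$
$f{\left(w \right)} = w \left(8 + w\right)$ ($f{\left(w \right)} = \left(8 + w\right) w = w \left(8 + w\right)$)
$b{\left(-293,g{\left(25 \right)} \right)} - f{\left(-668 \right)} = -293 - - 668 \left(8 - 668\right) = -293 - \left(-668\right) \left(-660\right) = -293 - 440880 = -441173$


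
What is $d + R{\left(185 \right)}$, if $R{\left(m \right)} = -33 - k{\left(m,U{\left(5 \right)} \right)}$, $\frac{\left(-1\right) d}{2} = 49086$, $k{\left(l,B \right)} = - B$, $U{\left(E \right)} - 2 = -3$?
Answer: $-98206$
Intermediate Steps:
$U{\left(E \right)} = -1$ ($U{\left(E \right)} = 2 - 3 = -1$)
$d = -98172$ ($d = \left(-2\right) 49086 = -98172$)
$R{\left(m \right)} = -34$ ($R{\left(m \right)} = -33 - \left(-1\right) \left(-1\right) = -33 - 1 = -34$)
$d + R{\left(185 \right)} = -98172 - 34 = -98206$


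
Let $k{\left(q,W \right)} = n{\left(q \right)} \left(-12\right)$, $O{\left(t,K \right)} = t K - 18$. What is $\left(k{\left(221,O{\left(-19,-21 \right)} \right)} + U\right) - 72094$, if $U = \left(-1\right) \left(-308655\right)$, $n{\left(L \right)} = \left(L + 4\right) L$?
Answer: $-360139$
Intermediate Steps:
$n{\left(L \right)} = L \left(4 + L\right)$ ($n{\left(L \right)} = \left(4 + L\right) L = L \left(4 + L\right)$)
$O{\left(t,K \right)} = -18 + K t$ ($O{\left(t,K \right)} = K t - 18 = -18 + K t$)
$k{\left(q,W \right)} = - 12 q \left(4 + q\right)$ ($k{\left(q,W \right)} = q \left(4 + q\right) \left(-12\right) = - 12 q \left(4 + q\right)$)
$U = 308655$
$\left(k{\left(221,O{\left(-19,-21 \right)} \right)} + U\right) - 72094 = \left(\left(-12\right) 221 \left(4 + 221\right) + 308655\right) - 72094 = \left(\left(-12\right) 221 \cdot 225 + 308655\right) - 72094 = \left(-596700 + 308655\right) - 72094 = -288045 - 72094 = -360139$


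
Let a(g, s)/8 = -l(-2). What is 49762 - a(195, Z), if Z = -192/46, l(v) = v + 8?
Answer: 49810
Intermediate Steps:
l(v) = 8 + v
Z = -96/23 (Z = -192*1/46 = -96/23 ≈ -4.1739)
a(g, s) = -48 (a(g, s) = 8*(-(8 - 2)) = 8*(-1*6) = 8*(-6) = -48)
49762 - a(195, Z) = 49762 - 1*(-48) = 49762 + 48 = 49810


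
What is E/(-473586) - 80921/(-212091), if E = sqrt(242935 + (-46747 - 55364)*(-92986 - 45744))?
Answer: 80921/212091 - sqrt(14166101965)/473586 ≈ 0.13022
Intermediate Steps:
E = sqrt(14166101965) (E = sqrt(242935 - 102111*(-138730)) = sqrt(242935 + 14165859030) = sqrt(14166101965) ≈ 1.1902e+5)
E/(-473586) - 80921/(-212091) = sqrt(14166101965)/(-473586) - 80921/(-212091) = sqrt(14166101965)*(-1/473586) - 80921*(-1/212091) = -sqrt(14166101965)/473586 + 80921/212091 = 80921/212091 - sqrt(14166101965)/473586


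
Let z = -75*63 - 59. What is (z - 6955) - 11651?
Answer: -23390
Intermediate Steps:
z = -4784 (z = -4725 - 59 = -4784)
(z - 6955) - 11651 = (-4784 - 6955) - 11651 = -11739 - 11651 = -23390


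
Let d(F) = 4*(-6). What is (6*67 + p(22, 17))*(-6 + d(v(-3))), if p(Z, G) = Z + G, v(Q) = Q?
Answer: -13230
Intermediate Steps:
d(F) = -24
p(Z, G) = G + Z
(6*67 + p(22, 17))*(-6 + d(v(-3))) = (6*67 + (17 + 22))*(-6 - 24) = (402 + 39)*(-30) = 441*(-30) = -13230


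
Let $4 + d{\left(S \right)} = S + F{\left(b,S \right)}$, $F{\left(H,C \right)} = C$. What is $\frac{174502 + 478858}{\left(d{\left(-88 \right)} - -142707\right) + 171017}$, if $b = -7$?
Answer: $\frac{81670}{39193} \approx 2.0838$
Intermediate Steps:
$d{\left(S \right)} = -4 + 2 S$ ($d{\left(S \right)} = -4 + \left(S + S\right) = -4 + 2 S$)
$\frac{174502 + 478858}{\left(d{\left(-88 \right)} - -142707\right) + 171017} = \frac{174502 + 478858}{\left(\left(-4 + 2 \left(-88\right)\right) - -142707\right) + 171017} = \frac{653360}{\left(\left(-4 - 176\right) + 142707\right) + 171017} = \frac{653360}{\left(-180 + 142707\right) + 171017} = \frac{653360}{142527 + 171017} = \frac{653360}{313544} = 653360 \cdot \frac{1}{313544} = \frac{81670}{39193}$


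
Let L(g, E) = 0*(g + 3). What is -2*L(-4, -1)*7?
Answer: 0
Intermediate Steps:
L(g, E) = 0 (L(g, E) = 0*(3 + g) = 0)
-2*L(-4, -1)*7 = -2*0*7 = 0*7 = 0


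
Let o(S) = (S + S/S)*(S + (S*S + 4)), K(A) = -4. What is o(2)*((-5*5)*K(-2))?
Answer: 3000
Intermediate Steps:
o(S) = (1 + S)*(4 + S + S²) (o(S) = (S + 1)*(S + (S² + 4)) = (1 + S)*(S + (4 + S²)) = (1 + S)*(4 + S + S²))
o(2)*((-5*5)*K(-2)) = (4 + 2³ + 2*2² + 5*2)*(-5*5*(-4)) = (4 + 8 + 2*4 + 10)*(-25*(-4)) = (4 + 8 + 8 + 10)*100 = 30*100 = 3000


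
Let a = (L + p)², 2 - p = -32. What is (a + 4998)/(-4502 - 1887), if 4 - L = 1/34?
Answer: -7444369/7385684 ≈ -1.0079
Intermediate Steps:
p = 34 (p = 2 - 1*(-32) = 2 + 32 = 34)
L = 135/34 (L = 4 - 1/34 = 135/34 ≈ 3.9706)
a = 1666681/1156 (a = (135/34 + 34)² = (1291/34)² = 1666681/1156 ≈ 1441.8)
(a + 4998)/(-4502 - 1887) = (1666681/1156 + 4998)/(-4502 - 1887) = (7444369/1156)/(-6389) = (7444369/1156)*(-1/6389) = -7444369/7385684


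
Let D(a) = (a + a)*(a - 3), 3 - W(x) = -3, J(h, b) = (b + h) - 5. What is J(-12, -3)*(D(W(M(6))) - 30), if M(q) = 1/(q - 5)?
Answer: -120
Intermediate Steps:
J(h, b) = -5 + b + h
M(q) = 1/(-5 + q)
W(x) = 6 (W(x) = 3 - 1*(-3) = 3 + 3 = 6)
D(a) = 2*a*(-3 + a) (D(a) = (2*a)*(-3 + a) = 2*a*(-3 + a))
J(-12, -3)*(D(W(M(6))) - 30) = (-5 - 3 - 12)*(2*6*(-3 + 6) - 30) = -20*(2*6*3 - 30) = -20*(36 - 30) = -20*6 = -120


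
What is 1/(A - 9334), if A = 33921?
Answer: 1/24587 ≈ 4.0672e-5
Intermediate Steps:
1/(A - 9334) = 1/(33921 - 9334) = 1/24587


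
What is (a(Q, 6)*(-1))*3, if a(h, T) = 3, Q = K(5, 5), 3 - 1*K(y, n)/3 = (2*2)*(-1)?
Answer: -9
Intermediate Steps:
K(y, n) = 21 (K(y, n) = 9 - 3*2*2*(-1) = 9 - 12*(-1) = 9 - 3*(-4) = 9 + 12 = 21)
Q = 21
(a(Q, 6)*(-1))*3 = (3*(-1))*3 = -3*3 = -9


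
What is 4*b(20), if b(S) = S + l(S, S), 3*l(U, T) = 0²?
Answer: 80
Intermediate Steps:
l(U, T) = 0 (l(U, T) = (⅓)*0² = (⅓)*0 = 0)
b(S) = S (b(S) = S + 0 = S)
4*b(20) = 4*20 = 80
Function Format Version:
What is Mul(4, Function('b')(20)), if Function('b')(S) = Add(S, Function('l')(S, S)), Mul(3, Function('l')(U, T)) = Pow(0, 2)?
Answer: 80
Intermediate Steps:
Function('l')(U, T) = 0 (Function('l')(U, T) = Mul(Rational(1, 3), Pow(0, 2)) = Mul(Rational(1, 3), 0) = 0)
Function('b')(S) = S (Function('b')(S) = Add(S, 0) = S)
Mul(4, Function('b')(20)) = Mul(4, 20) = 80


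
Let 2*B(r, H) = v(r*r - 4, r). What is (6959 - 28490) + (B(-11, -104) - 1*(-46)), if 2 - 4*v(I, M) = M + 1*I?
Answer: -21498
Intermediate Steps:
v(I, M) = 1/2 - I/4 - M/4 (v(I, M) = 1/2 - (M + 1*I)/4 = 1/2 - (M + I)/4 = 1/2 - (I + M)/4 = 1/2 + (-I/4 - M/4) = 1/2 - I/4 - M/4)
B(r, H) = 3/4 - r/8 - r**2/8 (B(r, H) = (1/2 - (r*r - 4)/4 - r/4)/2 = (1/2 - (r**2 - 4)/4 - r/4)/2 = (1/2 - (-4 + r**2)/4 - r/4)/2 = (1/2 + (1 - r**2/4) - r/4)/2 = (3/2 - r/4 - r**2/4)/2 = 3/4 - r/8 - r**2/8)
(6959 - 28490) + (B(-11, -104) - 1*(-46)) = (6959 - 28490) + ((3/4 - 1/8*(-11) - 1/8*(-11)**2) - 1*(-46)) = -21531 + ((3/4 + 11/8 - 1/8*121) + 46) = -21531 + ((3/4 + 11/8 - 121/8) + 46) = -21531 + (-13 + 46) = -21531 + 33 = -21498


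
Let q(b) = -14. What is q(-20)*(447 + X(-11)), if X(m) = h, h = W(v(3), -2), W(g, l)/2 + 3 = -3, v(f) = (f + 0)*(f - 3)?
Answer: -6090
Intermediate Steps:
v(f) = f*(-3 + f)
W(g, l) = -12 (W(g, l) = -6 + 2*(-3) = -6 - 6 = -12)
h = -12
X(m) = -12
q(-20)*(447 + X(-11)) = -14*(447 - 12) = -14*435 = -6090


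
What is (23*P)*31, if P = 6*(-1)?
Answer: -4278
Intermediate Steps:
P = -6
(23*P)*31 = (23*(-6))*31 = -138*31 = -4278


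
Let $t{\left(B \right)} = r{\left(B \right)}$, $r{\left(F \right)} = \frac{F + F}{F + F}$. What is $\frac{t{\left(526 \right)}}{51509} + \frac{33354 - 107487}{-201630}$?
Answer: $\frac{1272906109}{3461919890} \approx 0.36769$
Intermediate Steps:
$r{\left(F \right)} = 1$ ($r{\left(F \right)} = \frac{2 F}{2 F} = 2 F \frac{1}{2 F} = 1$)
$t{\left(B \right)} = 1$
$\frac{t{\left(526 \right)}}{51509} + \frac{33354 - 107487}{-201630} = 1 \cdot \frac{1}{51509} + \frac{33354 - 107487}{-201630} = 1 \cdot \frac{1}{51509} + \left(33354 - 107487\right) \left(- \frac{1}{201630}\right) = \frac{1}{51509} - - \frac{24711}{67210} = \frac{1}{51509} + \frac{24711}{67210} = \frac{1272906109}{3461919890}$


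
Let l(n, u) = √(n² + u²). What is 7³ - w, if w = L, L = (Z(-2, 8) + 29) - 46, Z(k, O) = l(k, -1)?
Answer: 360 - √5 ≈ 357.76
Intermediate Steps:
Z(k, O) = √(1 + k²) (Z(k, O) = √(k² + (-1)²) = √(k² + 1) = √(1 + k²))
L = -17 + √5 (L = (√(1 + (-2)²) + 29) - 46 = (√(1 + 4) + 29) - 46 = (√5 + 29) - 46 = (29 + √5) - 46 = -17 + √5 ≈ -14.764)
w = -17 + √5 ≈ -14.764
7³ - w = 7³ - (-17 + √5) = 343 + (17 - √5) = 360 - √5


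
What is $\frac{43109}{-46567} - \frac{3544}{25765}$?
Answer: $- \frac{1275736833}{1199798755} \approx -1.0633$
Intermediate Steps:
$\frac{43109}{-46567} - \frac{3544}{25765} = 43109 \left(- \frac{1}{46567}\right) - \frac{3544}{25765} = - \frac{43109}{46567} - \frac{3544}{25765} = - \frac{1275736833}{1199798755}$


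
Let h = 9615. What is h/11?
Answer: 9615/11 ≈ 874.09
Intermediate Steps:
h/11 = 9615/11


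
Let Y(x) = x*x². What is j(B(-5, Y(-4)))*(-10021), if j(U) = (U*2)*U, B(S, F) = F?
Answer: -82092032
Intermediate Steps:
Y(x) = x³
j(U) = 2*U² (j(U) = (2*U)*U = 2*U²)
j(B(-5, Y(-4)))*(-10021) = (2*((-4)³)²)*(-10021) = (2*(-64)²)*(-10021) = (2*4096)*(-10021) = 8192*(-10021) = -82092032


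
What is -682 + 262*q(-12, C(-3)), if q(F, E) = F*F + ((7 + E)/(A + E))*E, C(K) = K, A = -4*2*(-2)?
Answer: 478454/13 ≈ 36804.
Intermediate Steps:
A = 16 (A = -8*(-2) = 16)
q(F, E) = F² + E*(7 + E)/(16 + E) (q(F, E) = F*F + ((7 + E)/(16 + E))*E = F² + ((7 + E)/(16 + E))*E = F² + E*(7 + E)/(16 + E))
-682 + 262*q(-12, C(-3)) = -682 + 262*(((-3)² + 7*(-3) + 16*(-12)² - 3*(-12)²)/(16 - 3)) = -682 + 262*((9 - 21 + 16*144 - 3*144)/13) = -682 + 262*((9 - 21 + 2304 - 432)/13) = -682 + 262*((1/13)*1860) = -682 + 262*(1860/13) = -682 + 487320/13 = 478454/13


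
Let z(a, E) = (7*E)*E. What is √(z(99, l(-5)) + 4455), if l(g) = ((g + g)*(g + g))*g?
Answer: √1754455 ≈ 1324.6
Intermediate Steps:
l(g) = 4*g³ (l(g) = ((2*g)*(2*g))*g = (4*g²)*g = 4*g³)
z(a, E) = 7*E²
√(z(99, l(-5)) + 4455) = √(7*(4*(-5)³)² + 4455) = √(7*(4*(-125))² + 4455) = √(7*(-500)² + 4455) = √(7*250000 + 4455) = √(1750000 + 4455) = √1754455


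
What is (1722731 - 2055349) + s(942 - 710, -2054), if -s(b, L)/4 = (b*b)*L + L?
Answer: 441893582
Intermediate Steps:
s(b, L) = -4*L - 4*L*b**2 (s(b, L) = -4*((b*b)*L + L) = -4*(b**2*L + L) = -4*(L*b**2 + L) = -4*(L + L*b**2) = -4*L - 4*L*b**2)
(1722731 - 2055349) + s(942 - 710, -2054) = (1722731 - 2055349) - 4*(-2054)*(1 + (942 - 710)**2) = -332618 - 4*(-2054)*(1 + 232**2) = -332618 - 4*(-2054)*(1 + 53824) = -332618 - 4*(-2054)*53825 = -332618 + 442226200 = 441893582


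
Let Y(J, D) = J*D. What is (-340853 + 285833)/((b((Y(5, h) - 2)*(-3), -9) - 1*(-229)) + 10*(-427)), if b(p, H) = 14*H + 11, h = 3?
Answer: 13755/1039 ≈ 13.239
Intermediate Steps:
Y(J, D) = D*J
b(p, H) = 11 + 14*H
(-340853 + 285833)/((b((Y(5, h) - 2)*(-3), -9) - 1*(-229)) + 10*(-427)) = (-340853 + 285833)/(((11 + 14*(-9)) - 1*(-229)) + 10*(-427)) = -55020/(((11 - 126) + 229) - 4270) = -55020/((-115 + 229) - 4270) = -55020/(114 - 4270) = -55020/(-4156) = -55020*(-1/4156) = 13755/1039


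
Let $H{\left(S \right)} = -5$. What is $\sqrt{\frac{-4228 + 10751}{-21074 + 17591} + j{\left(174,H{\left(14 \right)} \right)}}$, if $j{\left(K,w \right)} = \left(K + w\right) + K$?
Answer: $\frac{\sqrt{51090278}}{387} \approx 18.47$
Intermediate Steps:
$j{\left(K,w \right)} = w + 2 K$
$\sqrt{\frac{-4228 + 10751}{-21074 + 17591} + j{\left(174,H{\left(14 \right)} \right)}} = \sqrt{\frac{-4228 + 10751}{-21074 + 17591} + \left(-5 + 2 \cdot 174\right)} = \sqrt{\frac{6523}{-3483} + \left(-5 + 348\right)} = \sqrt{6523 \left(- \frac{1}{3483}\right) + 343} = \sqrt{- \frac{6523}{3483} + 343} = \sqrt{\frac{1188146}{3483}} = \frac{\sqrt{51090278}}{387}$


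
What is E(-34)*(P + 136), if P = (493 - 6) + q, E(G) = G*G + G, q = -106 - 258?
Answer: 290598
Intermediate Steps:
q = -364
E(G) = G + G² (E(G) = G² + G = G + G²)
P = 123 (P = (493 - 6) - 364 = 487 - 364 = 123)
E(-34)*(P + 136) = (-34*(1 - 34))*(123 + 136) = -34*(-33)*259 = 1122*259 = 290598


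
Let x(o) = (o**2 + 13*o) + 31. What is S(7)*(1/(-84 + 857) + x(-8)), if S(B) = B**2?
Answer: -340844/773 ≈ -440.94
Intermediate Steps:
x(o) = 31 + o**2 + 13*o
S(7)*(1/(-84 + 857) + x(-8)) = 7**2*(1/(-84 + 857) + (31 + (-8)**2 + 13*(-8))) = 49*(1/773 + (31 + 64 - 104)) = 49*(1/773 - 9) = 49*(-6956/773) = -340844/773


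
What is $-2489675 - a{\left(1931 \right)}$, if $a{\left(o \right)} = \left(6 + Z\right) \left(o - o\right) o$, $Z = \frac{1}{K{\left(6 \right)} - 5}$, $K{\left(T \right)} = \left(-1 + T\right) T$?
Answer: $-2489675$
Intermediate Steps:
$K{\left(T \right)} = T \left(-1 + T\right)$
$Z = \frac{1}{25}$ ($Z = \frac{1}{6 \left(-1 + 6\right) - 5} = \frac{1}{6 \cdot 5 - 5} = \frac{1}{30 - 5} = \frac{1}{25} \approx 0.04$)
$a{\left(o \right)} = 0$ ($a{\left(o \right)} = \left(6 + \frac{1}{25}\right) \left(o - o\right) o = \frac{151}{25} \cdot 0 o = 0 o = 0$)
$-2489675 - a{\left(1931 \right)} = -2489675 - 0 = -2489675 + 0 = -2489675$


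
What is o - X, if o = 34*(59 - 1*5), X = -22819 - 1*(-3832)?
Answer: 20823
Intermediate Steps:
X = -18987 (X = -22819 + 3832 = -18987)
o = 1836 (o = 34*(59 - 5) = 34*54 = 1836)
o - X = 1836 - 1*(-18987) = 1836 + 18987 = 20823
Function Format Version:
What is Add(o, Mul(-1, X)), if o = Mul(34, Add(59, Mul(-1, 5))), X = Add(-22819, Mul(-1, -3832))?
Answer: 20823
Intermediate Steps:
X = -18987 (X = Add(-22819, 3832) = -18987)
o = 1836 (o = Mul(34, Add(59, -5)) = Mul(34, 54) = 1836)
Add(o, Mul(-1, X)) = Add(1836, Mul(-1, -18987)) = Add(1836, 18987) = 20823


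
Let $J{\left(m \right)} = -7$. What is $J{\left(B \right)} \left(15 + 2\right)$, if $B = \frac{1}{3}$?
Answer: $-119$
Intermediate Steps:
$B = \frac{1}{3} \approx 0.33333$
$J{\left(B \right)} \left(15 + 2\right) = - 7 \left(15 + 2\right) = \left(-7\right) 17 = -119$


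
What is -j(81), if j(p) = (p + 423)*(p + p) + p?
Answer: -81729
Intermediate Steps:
j(p) = p + 2*p*(423 + p) (j(p) = (423 + p)*(2*p) + p = 2*p*(423 + p) + p = p + 2*p*(423 + p))
-j(81) = -81*(847 + 2*81) = -81*(847 + 162) = -81*1009 = -1*81729 = -81729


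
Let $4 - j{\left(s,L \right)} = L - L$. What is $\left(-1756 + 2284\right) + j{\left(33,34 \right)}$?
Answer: $532$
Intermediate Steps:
$j{\left(s,L \right)} = 4$ ($j{\left(s,L \right)} = 4 - \left(L - L\right) = 4 - 0 = 4 + 0 = 4$)
$\left(-1756 + 2284\right) + j{\left(33,34 \right)} = \left(-1756 + 2284\right) + 4 = 528 + 4 = 532$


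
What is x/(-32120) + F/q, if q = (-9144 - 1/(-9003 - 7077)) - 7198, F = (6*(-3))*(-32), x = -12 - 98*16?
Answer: 5884668881/422023650554 ≈ 0.013944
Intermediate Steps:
x = -1580 (x = -12 - 1568 = -1580)
F = 576 (F = -18*(-32) = 576)
q = -262779359/16080 (q = (-9144 - 1/(-16080)) - 7198 = (-9144 - 1*(-1/16080)) - 7198 = (-9144 + 1/16080) - 7198 = -147035519/16080 - 7198 = -262779359/16080 ≈ -16342.)
x/(-32120) + F/q = -1580/(-32120) + 576/(-262779359/16080) = -1580*(-1/32120) + 576*(-16080/262779359) = 79/1606 - 9262080/262779359 = 5884668881/422023650554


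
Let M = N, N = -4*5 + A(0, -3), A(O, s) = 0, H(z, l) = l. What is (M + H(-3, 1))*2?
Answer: -38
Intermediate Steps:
N = -20 (N = -4*5 + 0 = -20 + 0 = -20)
M = -20
(M + H(-3, 1))*2 = (-20 + 1)*2 = -19*2 = -38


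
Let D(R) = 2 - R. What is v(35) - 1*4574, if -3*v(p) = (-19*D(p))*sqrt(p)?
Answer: -4574 - 209*sqrt(35) ≈ -5810.5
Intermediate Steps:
v(p) = -sqrt(p)*(-38 + 19*p)/3 (v(p) = -(-19*(2 - p))*sqrt(p)/3 = -(-38 + 19*p)*sqrt(p)/3 = -sqrt(p)*(-38 + 19*p)/3)
v(35) - 1*4574 = 19*sqrt(35)*(2 - 1*35)/3 - 1*4574 = 19*sqrt(35)*(2 - 35)/3 - 4574 = (19/3)*sqrt(35)*(-33) - 4574 = -209*sqrt(35) - 4574 = -4574 - 209*sqrt(35)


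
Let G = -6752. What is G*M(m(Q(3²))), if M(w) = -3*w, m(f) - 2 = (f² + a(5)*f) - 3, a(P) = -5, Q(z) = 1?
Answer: -101280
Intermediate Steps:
m(f) = -1 + f² - 5*f (m(f) = 2 + ((f² - 5*f) - 3) = 2 + (-3 + f² - 5*f) = -1 + f² - 5*f)
G*M(m(Q(3²))) = -(-20256)*(-1 + 1² - 5*1) = -(-20256)*(-1 + 1 - 5) = -(-20256)*(-5) = -6752*15 = -101280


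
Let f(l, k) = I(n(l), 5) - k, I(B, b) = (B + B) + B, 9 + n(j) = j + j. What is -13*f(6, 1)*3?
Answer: -312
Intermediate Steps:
n(j) = -9 + 2*j (n(j) = -9 + (j + j) = -9 + 2*j)
I(B, b) = 3*B (I(B, b) = 2*B + B = 3*B)
f(l, k) = -27 - k + 6*l (f(l, k) = 3*(-9 + 2*l) - k = (-27 + 6*l) - k = -27 - k + 6*l)
-13*f(6, 1)*3 = -13*(-27 - 1*1 + 6*6)*3 = -13*(-27 - 1 + 36)*3 = -13*8*3 = -104*3 = -312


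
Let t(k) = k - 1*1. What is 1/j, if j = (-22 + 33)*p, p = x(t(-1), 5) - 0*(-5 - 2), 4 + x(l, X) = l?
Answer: -1/66 ≈ -0.015152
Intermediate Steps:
t(k) = -1 + k (t(k) = k - 1 = -1 + k)
x(l, X) = -4 + l
p = -6 (p = (-4 + (-1 - 1)) - 0*(-5 - 2) = (-4 - 2) - 0*(-7) = -6 - 1*0 = -6 + 0 = -6)
j = -66 (j = (-22 + 33)*(-6) = 11*(-6) = -66)
1/j = 1/(-66) = -1/66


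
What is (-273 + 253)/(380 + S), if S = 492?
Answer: -5/218 ≈ -0.022936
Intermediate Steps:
(-273 + 253)/(380 + S) = (-273 + 253)/(380 + 492) = -20/872 = -20*1/872 = -5/218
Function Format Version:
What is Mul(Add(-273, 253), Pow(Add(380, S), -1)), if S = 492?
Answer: Rational(-5, 218) ≈ -0.022936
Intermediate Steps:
Mul(Add(-273, 253), Pow(Add(380, S), -1)) = Mul(Add(-273, 253), Pow(Add(380, 492), -1)) = Mul(-20, Pow(872, -1)) = Mul(-20, Rational(1, 872)) = Rational(-5, 218)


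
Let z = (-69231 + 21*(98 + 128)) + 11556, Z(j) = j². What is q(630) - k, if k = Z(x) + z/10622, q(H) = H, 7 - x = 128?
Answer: -148771913/10622 ≈ -14006.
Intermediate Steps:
x = -121 (x = 7 - 1*128 = 7 - 128 = -121)
z = -52929 (z = (-69231 + 21*226) + 11556 = (-69231 + 4746) + 11556 = -64485 + 11556 = -52929)
k = 155463773/10622 (k = (-121)² - 52929/10622 = 14641 - 52929*1/10622 = 14641 - 52929/10622 = 155463773/10622 ≈ 14636.)
q(630) - k = 630 - 1*155463773/10622 = 630 - 155463773/10622 = -148771913/10622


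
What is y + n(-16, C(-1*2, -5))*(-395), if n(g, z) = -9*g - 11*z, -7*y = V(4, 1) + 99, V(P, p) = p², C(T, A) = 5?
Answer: -246185/7 ≈ -35169.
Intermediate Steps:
y = -100/7 (y = -(1² + 99)/7 = -(1 + 99)/7 = -⅐*100 = -100/7 ≈ -14.286)
n(g, z) = -11*z - 9*g
y + n(-16, C(-1*2, -5))*(-395) = -100/7 + (-11*5 - 9*(-16))*(-395) = -100/7 + (-55 + 144)*(-395) = -100/7 + 89*(-395) = -100/7 - 35155 = -246185/7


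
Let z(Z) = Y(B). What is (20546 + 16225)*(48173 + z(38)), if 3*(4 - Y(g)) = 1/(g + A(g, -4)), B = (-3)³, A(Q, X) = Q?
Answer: 95661901475/54 ≈ 1.7715e+9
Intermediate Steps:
B = -27
Y(g) = 4 - 1/(6*g) (Y(g) = 4 - 1/(3*(g + g)) = 4 - 1/(2*g)/3 = 4 - 1/(6*g))
z(Z) = 649/162 (z(Z) = 4 - ⅙/(-27) = 4 - ⅙*(-1/27) = 4 + 1/162 = 649/162)
(20546 + 16225)*(48173 + z(38)) = (20546 + 16225)*(48173 + 649/162) = 36771*(7804675/162) = 95661901475/54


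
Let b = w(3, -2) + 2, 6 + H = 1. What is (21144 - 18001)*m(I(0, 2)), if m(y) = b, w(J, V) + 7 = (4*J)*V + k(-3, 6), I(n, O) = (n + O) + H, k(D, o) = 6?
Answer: -72289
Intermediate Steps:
H = -5 (H = -6 + 1 = -5)
I(n, O) = -5 + O + n (I(n, O) = (n + O) - 5 = (O + n) - 5 = -5 + O + n)
w(J, V) = -1 + 4*J*V (w(J, V) = -7 + ((4*J)*V + 6) = -7 + (4*J*V + 6) = -7 + (6 + 4*J*V) = -1 + 4*J*V)
b = -23 (b = (-1 + 4*3*(-2)) + 2 = (-1 - 24) + 2 = -25 + 2 = -23)
m(y) = -23
(21144 - 18001)*m(I(0, 2)) = (21144 - 18001)*(-23) = 3143*(-23) = -72289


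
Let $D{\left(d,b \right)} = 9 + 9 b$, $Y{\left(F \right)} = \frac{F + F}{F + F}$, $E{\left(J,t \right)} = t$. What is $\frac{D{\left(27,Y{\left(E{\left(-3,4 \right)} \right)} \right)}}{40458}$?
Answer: $\frac{3}{6743} \approx 0.00044491$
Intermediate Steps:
$Y{\left(F \right)} = 1$ ($Y{\left(F \right)} = \frac{2 F}{2 F} = 2 F \frac{1}{2 F} = 1$)
$\frac{D{\left(27,Y{\left(E{\left(-3,4 \right)} \right)} \right)}}{40458} = \frac{9 + 9 \cdot 1}{40458} = \left(9 + 9\right) \frac{1}{40458} = 18 \cdot \frac{1}{40458} = \frac{3}{6743}$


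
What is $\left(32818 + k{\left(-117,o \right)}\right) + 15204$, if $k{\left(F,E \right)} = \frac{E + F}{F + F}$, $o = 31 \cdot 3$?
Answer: $\frac{1872862}{39} \approx 48022.0$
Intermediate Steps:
$o = 93$
$k{\left(F,E \right)} = \frac{E + F}{2 F}$
$\left(32818 + k{\left(-117,o \right)}\right) + 15204 = \left(32818 + \frac{93 - 117}{2 \left(-117\right)}\right) + 15204 = \left(32818 + \frac{1}{2} \left(- \frac{1}{117}\right) \left(-24\right)\right) + 15204 = \left(32818 + \frac{4}{39}\right) + 15204 = \frac{1279906}{39} + 15204 = \frac{1872862}{39}$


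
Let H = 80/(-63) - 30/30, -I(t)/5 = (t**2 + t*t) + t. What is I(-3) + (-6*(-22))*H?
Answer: -7867/21 ≈ -374.62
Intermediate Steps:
I(t) = -10*t**2 - 5*t (I(t) = -5*((t**2 + t*t) + t) = -5*((t**2 + t**2) + t) = -5*(2*t**2 + t) = -5*(t + 2*t**2) = -10*t**2 - 5*t)
H = -143/63 (H = 80*(-1/63) - 30*1/30 = -80/63 - 1 = -143/63 ≈ -2.2698)
I(-3) + (-6*(-22))*H = -5*(-3)*(1 + 2*(-3)) - 6*(-22)*(-143/63) = -5*(-3)*(1 - 6) + 132*(-143/63) = -5*(-3)*(-5) - 6292/21 = -75 - 6292/21 = -7867/21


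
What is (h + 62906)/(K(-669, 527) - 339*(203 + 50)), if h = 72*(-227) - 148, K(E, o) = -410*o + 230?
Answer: -46414/301607 ≈ -0.15389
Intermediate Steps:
K(E, o) = 230 - 410*o
h = -16492 (h = -16344 - 148 = -16492)
(h + 62906)/(K(-669, 527) - 339*(203 + 50)) = (-16492 + 62906)/((230 - 410*527) - 339*(203 + 50)) = 46414/((230 - 216070) - 339*253) = 46414/(-215840 - 85767) = 46414/(-301607) = 46414*(-1/301607) = -46414/301607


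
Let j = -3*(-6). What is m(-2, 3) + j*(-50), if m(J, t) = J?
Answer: -902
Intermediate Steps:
j = 18
m(-2, 3) + j*(-50) = -2 + 18*(-50) = -2 - 900 = -902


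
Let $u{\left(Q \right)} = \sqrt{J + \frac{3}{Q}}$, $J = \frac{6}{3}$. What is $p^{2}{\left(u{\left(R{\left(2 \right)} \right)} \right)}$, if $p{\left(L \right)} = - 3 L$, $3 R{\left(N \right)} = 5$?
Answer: $\frac{171}{5} \approx 34.2$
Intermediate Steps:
$R{\left(N \right)} = \frac{5}{3}$ ($R{\left(N \right)} = \frac{1}{3} \cdot 5 = \frac{5}{3}$)
$J = 2$ ($J = 6 \cdot \frac{1}{3} = 2$)
$u{\left(Q \right)} = \sqrt{2 + \frac{3}{Q}}$
$p^{2}{\left(u{\left(R{\left(2 \right)} \right)} \right)} = \left(- 3 \sqrt{2 + \frac{3}{\frac{5}{3}}}\right)^{2} = \left(- 3 \sqrt{2 + 3 \cdot \frac{3}{5}}\right)^{2} = \left(- 3 \sqrt{2 + \frac{9}{5}}\right)^{2} = \left(- 3 \sqrt{\frac{19}{5}}\right)^{2} = \left(- 3 \frac{\sqrt{95}}{5}\right)^{2} = \left(- \frac{3 \sqrt{95}}{5}\right)^{2} = \frac{171}{5}$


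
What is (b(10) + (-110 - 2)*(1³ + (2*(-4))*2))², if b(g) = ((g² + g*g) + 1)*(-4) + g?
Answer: 784996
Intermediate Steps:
b(g) = -4 + g - 8*g² (b(g) = ((g² + g²) + 1)*(-4) + g = (2*g² + 1)*(-4) + g = (1 + 2*g²)*(-4) + g = (-4 - 8*g²) + g = -4 + g - 8*g²)
(b(10) + (-110 - 2)*(1³ + (2*(-4))*2))² = ((-4 + 10 - 8*10²) + (-110 - 2)*(1³ + (2*(-4))*2))² = ((-4 + 10 - 8*100) - 112*(1 - 8*2))² = ((-4 + 10 - 800) - 112*(1 - 16))² = (-794 - 112*(-15))² = (-794 + 1680)² = 886² = 784996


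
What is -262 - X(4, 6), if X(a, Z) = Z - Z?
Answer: -262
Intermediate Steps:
X(a, Z) = 0
-262 - X(4, 6) = -262 - 1*0 = -262 + 0 = -262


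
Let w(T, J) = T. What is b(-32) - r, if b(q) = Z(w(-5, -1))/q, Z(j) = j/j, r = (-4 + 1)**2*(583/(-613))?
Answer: 167291/19616 ≈ 8.5283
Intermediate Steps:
r = -5247/613 (r = (-3)**2*(583*(-1/613)) = 9*(-583/613) = -5247/613 ≈ -8.5595)
Z(j) = 1
b(q) = 1/q
b(-32) - r = 1/(-32) - 1*(-5247/613) = -1/32 + 5247/613 = 167291/19616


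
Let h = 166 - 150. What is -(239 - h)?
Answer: -223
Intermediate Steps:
h = 16
-(239 - h) = -(239 - 1*16) = -(239 - 16) = -1*223 = -223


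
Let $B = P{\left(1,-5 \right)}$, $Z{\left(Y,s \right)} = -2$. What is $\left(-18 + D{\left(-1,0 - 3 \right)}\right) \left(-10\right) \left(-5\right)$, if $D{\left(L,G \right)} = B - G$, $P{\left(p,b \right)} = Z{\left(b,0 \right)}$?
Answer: $-850$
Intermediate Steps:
$P{\left(p,b \right)} = -2$
$B = -2$
$D{\left(L,G \right)} = -2 - G$
$\left(-18 + D{\left(-1,0 - 3 \right)}\right) \left(-10\right) \left(-5\right) = \left(-18 - -1\right) \left(-10\right) \left(-5\right) = \left(-18 + \left(-2 + 3\right)\right) \left(-10\right) \left(-5\right) = \left(-18 + 1\right) \left(-10\right) \left(-5\right) = \left(-17\right) \left(-10\right) \left(-5\right) = 170 \left(-5\right) = -850$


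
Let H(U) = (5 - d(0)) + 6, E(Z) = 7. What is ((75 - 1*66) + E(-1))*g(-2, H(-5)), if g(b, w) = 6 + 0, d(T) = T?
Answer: 96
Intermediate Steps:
H(U) = 11 (H(U) = (5 - 1*0) + 6 = (5 + 0) + 6 = 5 + 6 = 11)
g(b, w) = 6
((75 - 1*66) + E(-1))*g(-2, H(-5)) = ((75 - 1*66) + 7)*6 = ((75 - 66) + 7)*6 = (9 + 7)*6 = 16*6 = 96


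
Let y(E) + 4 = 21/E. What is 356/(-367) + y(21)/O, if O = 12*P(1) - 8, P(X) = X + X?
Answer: -6797/5872 ≈ -1.1575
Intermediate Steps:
P(X) = 2*X
y(E) = -4 + 21/E
O = 16 (O = 12*(2*1) - 8 = 12*2 - 8 = 24 - 8 = 16)
356/(-367) + y(21)/O = 356/(-367) + (-4 + 21/21)/16 = 356*(-1/367) + (-4 + 21*(1/21))*(1/16) = -356/367 + (-4 + 1)*(1/16) = -356/367 - 3*1/16 = -356/367 - 3/16 = -6797/5872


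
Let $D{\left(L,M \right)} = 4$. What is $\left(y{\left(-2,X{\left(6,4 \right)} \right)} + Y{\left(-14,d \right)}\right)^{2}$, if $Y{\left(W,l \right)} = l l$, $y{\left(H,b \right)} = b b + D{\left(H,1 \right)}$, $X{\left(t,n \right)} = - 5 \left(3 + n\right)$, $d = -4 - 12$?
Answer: $2205225$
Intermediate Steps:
$d = -16$ ($d = -4 - 12 = -16$)
$X{\left(t,n \right)} = -15 - 5 n$
$y{\left(H,b \right)} = 4 + b^{2}$ ($y{\left(H,b \right)} = b b + 4 = b^{2} + 4 = 4 + b^{2}$)
$Y{\left(W,l \right)} = l^{2}$
$\left(y{\left(-2,X{\left(6,4 \right)} \right)} + Y{\left(-14,d \right)}\right)^{2} = \left(\left(4 + \left(-15 - 20\right)^{2}\right) + \left(-16\right)^{2}\right)^{2} = \left(\left(4 + \left(-15 - 20\right)^{2}\right) + 256\right)^{2} = \left(\left(4 + \left(-35\right)^{2}\right) + 256\right)^{2} = \left(\left(4 + 1225\right) + 256\right)^{2} = \left(1229 + 256\right)^{2} = 1485^{2} = 2205225$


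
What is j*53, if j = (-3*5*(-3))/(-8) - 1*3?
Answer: -3657/8 ≈ -457.13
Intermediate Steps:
j = -69/8 (j = -15*(-3)*(-1/8) - 3 = 45*(-1/8) - 3 = -45/8 - 3 = -69/8 ≈ -8.6250)
j*53 = -69/8*53 = -3657/8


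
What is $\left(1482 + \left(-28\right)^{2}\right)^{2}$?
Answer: $5134756$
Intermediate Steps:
$\left(1482 + \left(-28\right)^{2}\right)^{2} = \left(1482 + 784\right)^{2} = 2266^{2} = 5134756$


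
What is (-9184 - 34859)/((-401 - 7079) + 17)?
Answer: 44043/7463 ≈ 5.9015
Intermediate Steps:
(-9184 - 34859)/((-401 - 7079) + 17) = -44043/(-7480 + 17) = -44043/(-7463) = -44043*(-1/7463) = 44043/7463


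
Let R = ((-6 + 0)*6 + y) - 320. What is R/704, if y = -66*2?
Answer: -61/88 ≈ -0.69318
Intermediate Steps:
y = -132
R = -488 (R = ((-6 + 0)*6 - 132) - 320 = (-6*6 - 132) - 320 = (-36 - 132) - 320 = -168 - 320 = -488)
R/704 = -488/704 = -488*1/704 = -61/88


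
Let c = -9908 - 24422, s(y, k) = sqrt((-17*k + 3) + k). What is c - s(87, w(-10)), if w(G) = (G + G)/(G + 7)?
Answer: -34330 - I*sqrt(933)/3 ≈ -34330.0 - 10.182*I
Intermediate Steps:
w(G) = 2*G/(7 + G) (w(G) = (2*G)/(7 + G) = 2*G/(7 + G))
s(y, k) = sqrt(3 - 16*k) (s(y, k) = sqrt((3 - 17*k) + k) = sqrt(3 - 16*k))
c = -34330
c - s(87, w(-10)) = -34330 - sqrt(3 - 32*(-10)/(7 - 10)) = -34330 - sqrt(3 - 32*(-10)/(-3)) = -34330 - sqrt(3 - 32*(-10)*(-1)/3) = -34330 - sqrt(3 - 16*20/3) = -34330 - sqrt(3 - 320/3) = -34330 - sqrt(-311/3) = -34330 - I*sqrt(933)/3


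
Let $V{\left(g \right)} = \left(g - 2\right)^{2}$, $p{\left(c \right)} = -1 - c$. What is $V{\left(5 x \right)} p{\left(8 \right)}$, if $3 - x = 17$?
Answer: $-46656$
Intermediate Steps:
$x = -14$ ($x = 3 - 17 = -14$)
$V{\left(g \right)} = \left(-2 + g\right)^{2}$
$V{\left(5 x \right)} p{\left(8 \right)} = \left(-2 + 5 \left(-14\right)\right)^{2} \left(-1 - 8\right) = \left(-2 - 70\right)^{2} \left(-1 - 8\right) = \left(-72\right)^{2} \left(-9\right) = 5184 \left(-9\right) = -46656$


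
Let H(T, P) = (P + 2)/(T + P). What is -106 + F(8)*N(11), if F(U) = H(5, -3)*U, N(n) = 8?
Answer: -138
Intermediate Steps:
H(T, P) = (2 + P)/(P + T)
F(U) = -U/2 (F(U) = ((2 - 3)/(-3 + 5))*U = (-1/2)*U = ((½)*(-1))*U = -U/2)
-106 + F(8)*N(11) = -106 - ½*8*8 = -106 - 4*8 = -106 - 32 = -138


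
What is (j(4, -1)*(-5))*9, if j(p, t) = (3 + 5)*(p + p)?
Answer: -2880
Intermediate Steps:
j(p, t) = 16*p (j(p, t) = 8*(2*p) = 16*p)
(j(4, -1)*(-5))*9 = ((16*4)*(-5))*9 = (64*(-5))*9 = -320*9 = -2880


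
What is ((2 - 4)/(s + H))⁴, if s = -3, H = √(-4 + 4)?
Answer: 16/81 ≈ 0.19753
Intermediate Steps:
H = 0 (H = √0 = 0)
((2 - 4)/(s + H))⁴ = ((2 - 4)/(-3 + 0))⁴ = (-2/(-3))⁴ = (-2*(-⅓))⁴ = (⅔)⁴ = 16/81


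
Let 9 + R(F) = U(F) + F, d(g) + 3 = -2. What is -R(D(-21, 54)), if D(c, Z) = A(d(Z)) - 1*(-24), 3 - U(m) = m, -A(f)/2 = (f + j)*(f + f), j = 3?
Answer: 6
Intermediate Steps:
d(g) = -5 (d(g) = -3 - 2 = -5)
A(f) = -4*f*(3 + f) (A(f) = -2*(f + 3)*(f + f) = -2*(3 + f)*2*f = -4*f*(3 + f))
U(m) = 3 - m
D(c, Z) = -16 (D(c, Z) = -4*(-5)*(3 - 5) - 1*(-24) = -4*(-5)*(-2) + 24 = -40 + 24 = -16)
R(F) = -6 (R(F) = -9 + ((3 - F) + F) = -9 + 3 = -6)
-R(D(-21, 54)) = -1*(-6) = 6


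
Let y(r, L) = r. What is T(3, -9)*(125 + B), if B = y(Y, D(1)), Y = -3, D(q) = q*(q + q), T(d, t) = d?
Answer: 366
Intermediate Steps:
D(q) = 2*q**2 (D(q) = q*(2*q) = 2*q**2)
B = -3
T(3, -9)*(125 + B) = 3*(125 - 3) = 3*122 = 366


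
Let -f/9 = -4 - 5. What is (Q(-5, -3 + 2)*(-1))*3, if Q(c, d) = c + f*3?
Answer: -714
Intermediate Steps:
f = 81 (f = -9*(-4 - 5) = -9*(-9) = 81)
Q(c, d) = 243 + c (Q(c, d) = c + 81*3 = c + 243 = 243 + c)
(Q(-5, -3 + 2)*(-1))*3 = ((243 - 5)*(-1))*3 = (238*(-1))*3 = -238*3 = -714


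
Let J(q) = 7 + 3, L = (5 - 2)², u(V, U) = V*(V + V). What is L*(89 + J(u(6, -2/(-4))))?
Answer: 891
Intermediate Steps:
u(V, U) = 2*V² (u(V, U) = V*(2*V) = 2*V²)
L = 9 (L = 3² = 9)
J(q) = 10
L*(89 + J(u(6, -2/(-4)))) = 9*(89 + 10) = 9*99 = 891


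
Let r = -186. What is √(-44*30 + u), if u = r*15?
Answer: I*√4110 ≈ 64.109*I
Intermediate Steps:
u = -2790 (u = -186*15 = -2790)
√(-44*30 + u) = √(-44*30 - 2790) = √(-1320 - 2790) = √(-4110) = I*√4110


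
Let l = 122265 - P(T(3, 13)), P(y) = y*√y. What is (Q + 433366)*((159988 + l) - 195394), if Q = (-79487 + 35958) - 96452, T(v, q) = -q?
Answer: 25483127715 + 3814005*I*√13 ≈ 2.5483e+10 + 1.3752e+7*I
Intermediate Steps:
P(y) = y^(3/2)
l = 122265 + 13*I*√13 (l = 122265 - (-1*13)^(3/2) = 122265 - (-13)^(3/2) = 122265 - (-13)*I*√13 = 122265 + 13*I*√13 ≈ 1.2227e+5 + 46.872*I)
Q = -139981 (Q = -43529 - 96452 = -139981)
(Q + 433366)*((159988 + l) - 195394) = (-139981 + 433366)*((159988 + (122265 + 13*I*√13)) - 195394) = 293385*((282253 + 13*I*√13) - 195394) = 293385*(86859 + 13*I*√13) = 25483127715 + 3814005*I*√13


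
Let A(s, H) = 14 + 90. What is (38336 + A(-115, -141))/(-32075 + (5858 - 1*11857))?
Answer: -19220/19037 ≈ -1.0096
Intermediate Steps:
A(s, H) = 104
(38336 + A(-115, -141))/(-32075 + (5858 - 1*11857)) = (38336 + 104)/(-32075 + (5858 - 1*11857)) = 38440/(-32075 + (5858 - 11857)) = 38440/(-32075 - 5999) = 38440/(-38074) = 38440*(-1/38074) = -19220/19037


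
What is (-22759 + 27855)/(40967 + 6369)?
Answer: 637/5917 ≈ 0.10766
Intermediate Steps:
(-22759 + 27855)/(40967 + 6369) = 5096/47336 = 5096*(1/47336) = 637/5917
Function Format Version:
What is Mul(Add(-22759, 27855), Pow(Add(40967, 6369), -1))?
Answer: Rational(637, 5917) ≈ 0.10766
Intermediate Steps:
Mul(Add(-22759, 27855), Pow(Add(40967, 6369), -1)) = Mul(5096, Pow(47336, -1)) = Mul(5096, Rational(1, 47336)) = Rational(637, 5917)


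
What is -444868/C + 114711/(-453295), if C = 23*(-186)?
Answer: 100582853201/969598005 ≈ 103.74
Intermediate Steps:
C = -4278
-444868/C + 114711/(-453295) = -444868/(-4278) + 114711/(-453295) = -444868*(-1/4278) + 114711*(-1/453295) = 222434/2139 - 114711/453295 = 100582853201/969598005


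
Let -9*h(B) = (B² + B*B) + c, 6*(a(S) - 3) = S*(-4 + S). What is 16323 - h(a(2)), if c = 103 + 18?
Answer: 1323350/81 ≈ 16338.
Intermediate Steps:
c = 121
a(S) = 3 + S*(-4 + S)/6 (a(S) = 3 + (S*(-4 + S))/6 = 3 + S*(-4 + S)/6)
h(B) = -121/9 - 2*B²/9 (h(B) = -((B² + B*B) + 121)/9 = -((B² + B²) + 121)/9 = -(2*B² + 121)/9 = -(121 + 2*B²)/9 = -121/9 - 2*B²/9)
16323 - h(a(2)) = 16323 - (-121/9 - 2*(3 - ⅔*2 + (⅙)*2²)²/9) = 16323 - (-121/9 - 2*(3 - 4/3 + (⅙)*4)²/9) = 16323 - (-121/9 - 2*(3 - 4/3 + ⅔)²/9) = 16323 - (-121/9 - 2*(7/3)²/9) = 16323 - (-121/9 - 2/9*49/9) = 16323 - (-121/9 - 98/81) = 16323 - 1*(-1187/81) = 16323 + 1187/81 = 1323350/81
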